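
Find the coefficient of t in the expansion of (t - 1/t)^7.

-35

General term: C(7,j)·(t)^j·(-1/t)^(7-j), with t-exponent 1j − 1(7−j) = 2j − 7.
Set 2j − 7 = 1: j = 4.
C(7,4) = 35; 1^4 = 1; (-1)^3 = -1.
Coefficient = 35 · 1 · (-1) = -35.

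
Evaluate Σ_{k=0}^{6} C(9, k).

1 + 9 + 36 + 84 + 126 + 126 + 84 = 466.

466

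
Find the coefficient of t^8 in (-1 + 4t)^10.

2949120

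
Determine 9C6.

84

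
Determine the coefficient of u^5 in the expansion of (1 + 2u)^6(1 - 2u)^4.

384

Coefficient of u^5 = Σ_{j} C(6,j)·2^j·C(4,5-j)·(-2)^(5-j) for j from 1 to 5.
= 192 + (-1920) + 3840 + (-1920) + 192 = 384.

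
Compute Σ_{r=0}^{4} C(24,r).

12951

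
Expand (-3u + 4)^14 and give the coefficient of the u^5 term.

-127529385984

The general term is C(14,j)·(-3u)^j·(4)^(14-j); the u^5 term has j = 5.
C(14,5) = 2002.
Coefficient = C(14,5) · (-3)^5 · 4^9 = 2002 · (-243) · 262144 = -127529385984.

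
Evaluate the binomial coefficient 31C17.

265182525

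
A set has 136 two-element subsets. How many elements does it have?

n(n−1)/2 = 136 ⇒ n(n−1) = 272. Since 17·16 = 272, n = 17.

17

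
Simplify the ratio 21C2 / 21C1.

10

C(n,k+1)/C(n,k) = (n−k)/(k+1) = (21−1)/(1+1) = 20/2 = 10.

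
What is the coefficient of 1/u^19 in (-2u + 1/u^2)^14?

General term: C(14,j)·(-2u)^j·(1/u^2)^(14-j), with u-exponent 1j − 2(14−j) = 3j − 28.
Set 3j − 28 = -19: j = 3.
C(14,3) = 364; (-2)^3 = -8; 1^11 = 1.
Coefficient = 364 · (-8) · 1 = -2912.

-2912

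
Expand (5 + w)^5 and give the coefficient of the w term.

The general term is C(5,j)·(5)^j·(w)^(5-j); the w^1 term has j = 4.
C(5,4) = 5.
Coefficient = C(5,4) · 5^4 = 5 · 625 = 3125.

3125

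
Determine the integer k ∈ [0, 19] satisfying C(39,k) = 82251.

4

C(39,k) increases on 0 ≤ k ≤ 19. C(39,3) = 9139 and C(39,4) = 82251, so k = 4.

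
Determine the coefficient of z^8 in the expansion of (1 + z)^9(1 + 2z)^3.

2241

Coefficient of z^8 = Σ_{j} C(9,j)·1^j·C(3,8-j)·2^(8-j) for j from 5 to 8.
= 1008 + 1008 + 216 + 9 = 2241.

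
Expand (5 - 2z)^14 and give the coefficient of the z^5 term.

-125125000000

The general term is C(14,j)·(5)^j·(-2z)^(14-j); the z^5 term has j = 9.
C(14,9) = 2002.
Coefficient = C(14,9) · 5^9 · (-2)^5 = 2002 · 1953125 · (-32) = -125125000000.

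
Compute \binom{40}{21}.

C(40,21) = C(40,19) by symmetry.
C(40,19) = (40·39·38·37·36·35·34·33·32·31·30·29·28·27·26·25·24·23·22) / 19! = 15969861751731289590988800000 / 121645100408832000 = 131282408400.

131282408400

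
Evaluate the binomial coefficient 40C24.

C(40,24) = C(40,16) by symmetry.
C(40,16) = (40·39·38·37·36·35·34·33·32·31·30·29·28·27·26·25) / 16! = 1315041316842168115200000 / 20922789888000 = 62852101650.

62852101650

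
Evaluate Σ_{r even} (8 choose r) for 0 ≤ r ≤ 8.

128

Half of (1+1)^8 + (1−1)^8 gives the even-index sum: 2^7 = 128.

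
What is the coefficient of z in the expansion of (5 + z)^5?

3125

The general term is C(5,j)·(5)^j·(z)^(5-j); the z^1 term has j = 4.
C(5,4) = 5.
Coefficient = C(5,4) · 5^4 = 5 · 625 = 3125.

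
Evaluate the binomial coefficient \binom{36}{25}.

C(36,25) = C(36,11) by symmetry.
C(36,11) = (36·35·34·33·32·31·30·29·28·27·26) / 11! = 23982224839372800 / 39916800 = 600805296.

600805296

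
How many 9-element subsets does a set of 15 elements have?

5005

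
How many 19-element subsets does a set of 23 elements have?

C(23,19) = C(23,4) by symmetry.
C(23,4) = (23·22·21·20) / 4! = 212520 / 24 = 8855.

8855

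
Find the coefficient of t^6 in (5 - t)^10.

131250

The general term is C(10,j)·(5)^j·(-t)^(10-j); the t^6 term has j = 4.
C(10,4) = 210.
Coefficient = C(10,4) · 5^4 = 210 · 625 = 131250.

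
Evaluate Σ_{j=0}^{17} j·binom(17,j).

Differentiating (1+x)^17 and setting x=1: Σ j·C(17,j) = 17·2^16 = 1114112.

1114112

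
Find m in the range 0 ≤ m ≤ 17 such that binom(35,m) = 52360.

4

C(35,m) increases on 0 ≤ m ≤ 17. C(35,3) = 6545 and C(35,4) = 52360, so m = 4.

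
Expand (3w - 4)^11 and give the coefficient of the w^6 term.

-344881152

The general term is C(11,j)·(3w)^j·(-4)^(11-j); the w^6 term has j = 6.
C(11,6) = 462.
Coefficient = C(11,6) · 3^6 · (-4)^5 = 462 · 729 · (-1024) = -344881152.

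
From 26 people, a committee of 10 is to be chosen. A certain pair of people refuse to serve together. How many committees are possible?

4576264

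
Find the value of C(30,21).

C(30,21) = C(30,9) by symmetry.
C(30,9) = (30·29·28·27·26·25·24·23·22) / 9! = 5191778592000 / 362880 = 14307150.

14307150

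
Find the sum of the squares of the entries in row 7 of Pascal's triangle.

By Vandermonde's identity, Σ C(7,j)² = C(14,7) = 3432.

3432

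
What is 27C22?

80730

C(27,22) = C(27,5) by symmetry.
C(27,5) = (27·26·25·24·23) / 5! = 9687600 / 120 = 80730.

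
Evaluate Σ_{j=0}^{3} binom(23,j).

2048

1 + 23 + 253 + 1771 = 2048.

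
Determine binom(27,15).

17383860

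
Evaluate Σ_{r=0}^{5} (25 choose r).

1 + 25 + 300 + 2300 + 12650 + 53130 = 68406.

68406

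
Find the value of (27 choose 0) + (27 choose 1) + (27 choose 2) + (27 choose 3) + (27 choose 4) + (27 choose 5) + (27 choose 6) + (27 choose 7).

1 + 27 + 351 + 2925 + 17550 + 80730 + 296010 + 888030 = 1285624.

1285624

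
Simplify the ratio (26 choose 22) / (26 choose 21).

C(n,k+1)/C(n,k) = (n−k)/(k+1) = (26−21)/(21+1) = 5/22.

5/22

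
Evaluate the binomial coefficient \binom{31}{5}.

169911

C(31,5) = (31·30·29·28·27) / 5! = 20389320 / 120 = 169911.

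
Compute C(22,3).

1540

C(22,3) = (22·21·20) / 3! = 9240 / 6 = 1540.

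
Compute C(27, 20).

C(27,20) = C(27,7) by symmetry.
C(27,7) = (27·26·25·24·23·22·21) / 7! = 4475671200 / 5040 = 888030.

888030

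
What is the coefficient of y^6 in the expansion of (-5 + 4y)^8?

The general term is C(8,j)·(-5)^j·(4y)^(8-j); the y^6 term has j = 2.
C(8,2) = 28.
Coefficient = C(8,2) · (-5)^2 · 4^6 = 28 · 25 · 4096 = 2867200.

2867200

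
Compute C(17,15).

136

C(17,15) = C(17,2) by symmetry.
C(17,2) = (17·16) / 2! = 272 / 2 = 136.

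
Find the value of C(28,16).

C(28,16) = C(28,12) by symmetry.
C(28,12) = (28·27·26·25·24·23·22·21·20·19·18·17) / 12! = 14572069319808000 / 479001600 = 30421755.

30421755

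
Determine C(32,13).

347373600

C(32,13) = (32·31·30·29·28·27·26·25·24·23·22·21·20) / 13! = 2163102632570880000 / 6227020800 = 347373600.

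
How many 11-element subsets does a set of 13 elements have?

78

C(13,11) = C(13,2) by symmetry.
C(13,2) = (13·12) / 2! = 156 / 2 = 78.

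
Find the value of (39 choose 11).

1676056044

C(39,11) = (39·38·37·36·35·34·33·32·31·30·29) / 11! = 66902793897139200 / 39916800 = 1676056044.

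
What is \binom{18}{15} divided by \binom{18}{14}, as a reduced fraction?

4/15

C(n,k+1)/C(n,k) = (n−k)/(k+1) = (18−14)/(14+1) = 4/15.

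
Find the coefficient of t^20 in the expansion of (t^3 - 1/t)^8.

-8

General term: C(8,j)·(t^3)^j·(-1/t)^(8-j), with t-exponent 3j − 1(8−j) = 4j − 8.
Set 4j − 8 = 20: j = 7.
C(8,7) = 8; 1^7 = 1; (-1)^1 = -1.
Coefficient = 8 · 1 · (-1) = -8.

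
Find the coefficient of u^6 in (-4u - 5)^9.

-43008000

The general term is C(9,j)·(-4u)^j·(-5)^(9-j); the u^6 term has j = 6.
C(9,6) = 84.
Coefficient = C(9,6) · (-4)^6 · (-5)^3 = 84 · 4096 · (-125) = -43008000.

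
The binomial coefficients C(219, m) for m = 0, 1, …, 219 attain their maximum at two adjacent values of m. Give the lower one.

109

For odd n = 219, C(219,m) peaks at m = (n−1)/2 and (n+1)/2; the lower is 109.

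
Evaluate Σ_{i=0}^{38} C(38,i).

274877906944

Setting x = 1 in (1+x)^38 gives Σ C(38,i) = 2^38 = 274877906944.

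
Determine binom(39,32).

15380937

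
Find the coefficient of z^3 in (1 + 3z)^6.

The general term is C(6,j)·(1)^j·(3z)^(6-j); the z^3 term has j = 3.
C(6,3) = 20.
Coefficient = C(6,3) · 3^3 = 20 · 27 = 540.

540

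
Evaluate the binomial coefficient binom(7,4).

C(7,4) = C(7,3) by symmetry.
C(7,3) = (7·6·5) / 3! = 210 / 6 = 35.

35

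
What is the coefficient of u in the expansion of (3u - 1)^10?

The general term is C(10,j)·(3u)^j·(-1)^(10-j); the u^1 term has j = 1.
C(10,1) = 10.
Coefficient = C(10,1) · 3^1 · (-1)^9 = 10 · 3 · (-1) = -30.

-30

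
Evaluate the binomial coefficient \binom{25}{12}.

5200300

C(25,12) = (25·24·23·22·21·20·19·18·17·16·15·14) / 12! = 2490952020480000 / 479001600 = 5200300.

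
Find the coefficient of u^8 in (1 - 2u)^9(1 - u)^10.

1399293

Coefficient of u^8 = Σ_{j} C(9,j)·(-2)^j·C(10,8-j)·(-1)^(8-j) for j from 0 to 8.
= 45 + 2160 + 30240 + 169344 + 423360 + 483840 + 241920 + 46080 + 2304 = 1399293.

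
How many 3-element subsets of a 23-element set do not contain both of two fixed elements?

1750

All 3-subsets: C(23,3) = 1771. Those containing both fixed elements: C(21,1) = 21.
1771 − 21 = 1750.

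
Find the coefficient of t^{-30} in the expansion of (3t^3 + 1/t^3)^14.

819

General term: C(14,j)·(3t^3)^j·(1/t^3)^(14-j), with t-exponent 3j − 3(14−j) = 6j − 42.
Set 6j − 42 = -30: j = 2.
C(14,2) = 91; 3^2 = 9; 1^12 = 1.
Coefficient = 91 · 9 · 1 = 819.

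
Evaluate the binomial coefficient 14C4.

1001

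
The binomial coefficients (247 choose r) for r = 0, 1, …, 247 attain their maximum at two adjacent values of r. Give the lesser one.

123

For odd n = 247, C(247,r) peaks at r = (n−1)/2 and (n+1)/2; the lesser is 123.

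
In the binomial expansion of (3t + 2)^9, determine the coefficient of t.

6912

The general term is C(9,j)·(3t)^j·(2)^(9-j); the t^1 term has j = 1.
C(9,1) = 9.
Coefficient = C(9,1) · 3^1 · 2^8 = 9 · 3 · 256 = 6912.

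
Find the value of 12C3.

220

C(12,3) = (12·11·10) / 3! = 1320 / 6 = 220.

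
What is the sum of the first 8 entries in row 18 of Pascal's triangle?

1 + 18 + 153 + 816 + 3060 + 8568 + 18564 + 31824 = 63004.

63004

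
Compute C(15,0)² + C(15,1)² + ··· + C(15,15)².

Σ C(15,i)² is the coefficient of x^15 in (1+x)^15(1+x)^15 = (1+x)^30, i.e. C(30,15) = 155117520.

155117520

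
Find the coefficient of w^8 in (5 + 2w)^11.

The general term is C(11,j)·(5)^j·(2w)^(11-j); the w^8 term has j = 3.
C(11,3) = 165.
Coefficient = C(11,3) · 5^3 · 2^8 = 165 · 125 · 256 = 5280000.

5280000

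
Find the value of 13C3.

286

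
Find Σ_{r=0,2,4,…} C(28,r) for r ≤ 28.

134217728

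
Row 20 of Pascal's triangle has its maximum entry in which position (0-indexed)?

10

C(20,r) is maximized at r = 20/2 = 10.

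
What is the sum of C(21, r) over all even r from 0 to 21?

1048576

Even-r terms of row 21 sum to 2^20 = 1048576.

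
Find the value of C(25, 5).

C(25,5) = (25·24·23·22·21) / 5! = 6375600 / 120 = 53130.

53130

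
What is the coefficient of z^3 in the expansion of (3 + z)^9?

61236

The general term is C(9,j)·(3)^j·(z)^(9-j); the z^3 term has j = 6.
C(9,6) = 84.
Coefficient = C(9,6) · 3^6 = 84 · 729 = 61236.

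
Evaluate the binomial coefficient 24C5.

C(24,5) = (24·23·22·21·20) / 5! = 5100480 / 120 = 42504.

42504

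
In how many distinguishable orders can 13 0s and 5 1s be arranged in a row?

8568

Choose positions for the 0s: C(18,13) = 8568.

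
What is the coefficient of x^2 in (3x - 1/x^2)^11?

General term: C(11,j)·(3x)^j·(-1/x^2)^(11-j), with x-exponent 1j − 2(11−j) = 3j − 22.
Set 3j − 22 = 2: j = 8.
C(11,8) = 165; 3^8 = 6561; (-1)^3 = -1.
Coefficient = 165 · 6561 · (-1) = -1082565.

-1082565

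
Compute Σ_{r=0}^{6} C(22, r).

1 + 22 + 231 + 1540 + 7315 + 26334 + 74613 = 110056.

110056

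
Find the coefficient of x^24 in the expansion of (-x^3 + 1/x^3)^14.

-364

General term: C(14,j)·(-x^3)^j·(1/x^3)^(14-j), with x-exponent 3j − 3(14−j) = 6j − 42.
Set 6j − 42 = 24: j = 11.
C(14,11) = 364; (-1)^11 = -1; 1^3 = 1.
Coefficient = 364 · (-1) · 1 = -364.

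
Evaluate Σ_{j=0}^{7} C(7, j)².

3432

By Vandermonde's identity, Σ C(7,j)² = C(14,7) = 3432.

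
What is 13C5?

1287

C(13,5) = (13·12·11·10·9) / 5! = 154440 / 120 = 1287.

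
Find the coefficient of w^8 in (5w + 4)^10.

281250000

The general term is C(10,j)·(5w)^j·(4)^(10-j); the w^8 term has j = 8.
C(10,8) = 45.
Coefficient = C(10,8) · 5^8 · 4^2 = 45 · 390625 · 16 = 281250000.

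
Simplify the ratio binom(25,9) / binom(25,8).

C(n,k+1)/C(n,k) = (n−k)/(k+1) = (25−8)/(8+1) = 17/9.

17/9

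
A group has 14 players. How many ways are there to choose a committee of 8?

3003

This is C(14,8) = 3003.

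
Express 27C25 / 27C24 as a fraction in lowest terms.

3/25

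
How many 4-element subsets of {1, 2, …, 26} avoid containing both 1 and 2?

All 4-subsets: C(26,4) = 14950. Those containing both fixed elements: C(24,2) = 276.
14950 − 276 = 14674.

14674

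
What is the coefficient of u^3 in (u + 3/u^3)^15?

General term: C(15,j)·(u)^j·(3/u^3)^(15-j), with u-exponent 1j − 3(15−j) = 4j − 45.
Set 4j − 45 = 3: j = 12.
C(15,12) = 455; 1^12 = 1; 3^3 = 27.
Coefficient = 455 · 1 · 27 = 12285.

12285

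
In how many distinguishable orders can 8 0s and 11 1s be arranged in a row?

Choose positions for the 0s: C(19,8) = 75582.

75582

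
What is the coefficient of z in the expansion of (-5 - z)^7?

The general term is C(7,j)·(-5)^j·(-z)^(7-j); the z^1 term has j = 6.
C(7,6) = 7.
Coefficient = C(7,6) · (-5)^6 · (-1)^1 = 7 · 15625 · (-1) = -109375.

-109375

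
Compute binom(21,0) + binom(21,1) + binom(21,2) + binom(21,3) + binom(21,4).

7547

1 + 21 + 210 + 1330 + 5985 = 7547.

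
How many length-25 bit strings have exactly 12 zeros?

Choose the 12 positions: C(25,12) = 5200300.

5200300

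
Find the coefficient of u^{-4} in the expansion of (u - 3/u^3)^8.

General term: C(8,j)·(u)^j·(-3/u^3)^(8-j), with u-exponent 1j − 3(8−j) = 4j − 24.
Set 4j − 24 = -4: j = 5.
C(8,5) = 56; 1^5 = 1; (-3)^3 = -27.
Coefficient = 56 · 1 · (-27) = -1512.

-1512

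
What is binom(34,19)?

1855967520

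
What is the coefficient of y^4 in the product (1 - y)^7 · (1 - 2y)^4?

1059

Coefficient of y^4 = Σ_{j} C(7,j)·(-1)^j·C(4,4-j)·(-2)^(4-j) for j from 0 to 4.
= 16 + 224 + 504 + 280 + 35 = 1059.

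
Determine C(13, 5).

1287

C(13,5) = (13·12·11·10·9) / 5! = 154440 / 120 = 1287.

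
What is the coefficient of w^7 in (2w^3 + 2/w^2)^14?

56229888

General term: C(14,j)·(2w^3)^j·(2/w^2)^(14-j), with w-exponent 3j − 2(14−j) = 5j − 28.
Set 5j − 28 = 7: j = 7.
C(14,7) = 3432; 2^7 = 128; 2^7 = 128.
Coefficient = 3432 · 128 · 128 = 56229888.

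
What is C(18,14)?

3060

C(18,14) = C(18,4) by symmetry.
C(18,4) = (18·17·16·15) / 4! = 73440 / 24 = 3060.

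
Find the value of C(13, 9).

C(13,9) = C(13,4) by symmetry.
C(13,4) = (13·12·11·10) / 4! = 17160 / 24 = 715.

715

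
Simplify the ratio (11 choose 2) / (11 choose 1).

5

C(n,k+1)/C(n,k) = (n−k)/(k+1) = (11−1)/(1+1) = 10/2 = 5.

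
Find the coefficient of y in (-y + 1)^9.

-9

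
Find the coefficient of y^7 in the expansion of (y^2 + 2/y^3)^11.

General term: C(11,j)·(y^2)^j·(2/y^3)^(11-j), with y-exponent 2j − 3(11−j) = 5j − 33.
Set 5j − 33 = 7: j = 8.
C(11,8) = 165; 1^8 = 1; 2^3 = 8.
Coefficient = 165 · 1 · 8 = 1320.

1320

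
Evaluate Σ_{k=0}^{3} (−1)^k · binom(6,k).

The partial alternating sum Σ_{k=0}^{3} (−1)^k C(6,k) = (−1)^3 C(5,3) = -10.

-10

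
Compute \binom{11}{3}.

165

C(11,3) = (11·10·9) / 3! = 990 / 6 = 165.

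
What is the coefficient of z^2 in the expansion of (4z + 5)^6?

150000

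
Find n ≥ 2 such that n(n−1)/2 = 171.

19

n(n−1)/2 = 171 ⇒ n(n−1) = 342. Since 19·18 = 342, n = 19.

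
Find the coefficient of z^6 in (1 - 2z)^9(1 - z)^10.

Coefficient of z^6 = Σ_{j} C(9,j)·(-2)^j·C(10,6-j)·(-1)^(6-j) for j from 0 to 6.
= 210 + 4536 + 30240 + 80640 + 90720 + 40320 + 5376 = 252042.

252042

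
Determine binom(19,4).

C(19,4) = (19·18·17·16) / 4! = 93024 / 24 = 3876.

3876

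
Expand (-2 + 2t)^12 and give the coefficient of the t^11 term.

The general term is C(12,j)·(-2)^j·(2t)^(12-j); the t^11 term has j = 1.
C(12,1) = 12.
Coefficient = C(12,1) · (-2)^1 · 2^11 = 12 · (-2) · 2048 = -49152.

-49152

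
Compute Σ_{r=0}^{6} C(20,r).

1 + 20 + 190 + 1140 + 4845 + 15504 + 38760 = 60460.

60460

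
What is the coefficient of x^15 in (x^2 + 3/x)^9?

General term: C(9,j)·(x^2)^j·(3/x)^(9-j), with x-exponent 2j − 1(9−j) = 3j − 9.
Set 3j − 9 = 15: j = 8.
C(9,8) = 9; 1^8 = 1; 3^1 = 3.
Coefficient = 9 · 1 · 3 = 27.

27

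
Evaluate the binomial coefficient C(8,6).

28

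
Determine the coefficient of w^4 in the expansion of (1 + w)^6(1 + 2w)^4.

743

Coefficient of w^4 = Σ_{j} C(6,j)·1^j·C(4,4-j)·2^(4-j) for j from 0 to 4.
= 16 + 192 + 360 + 160 + 15 = 743.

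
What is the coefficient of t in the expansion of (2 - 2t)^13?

The general term is C(13,j)·(2)^j·(-2t)^(13-j); the t^1 term has j = 12.
C(13,12) = 13.
Coefficient = C(13,12) · 2^12 · (-2)^1 = 13 · 4096 · (-2) = -106496.

-106496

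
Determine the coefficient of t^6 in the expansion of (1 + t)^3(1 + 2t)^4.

Coefficient of t^6 = Σ_{j} C(3,j)·1^j·C(4,6-j)·2^(6-j) for j from 2 to 3.
= 48 + 32 = 80.

80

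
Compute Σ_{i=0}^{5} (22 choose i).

35443

1 + 22 + 231 + 1540 + 7315 + 26334 = 35443.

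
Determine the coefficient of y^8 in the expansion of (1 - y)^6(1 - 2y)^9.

Coefficient of y^8 = Σ_{j} C(6,j)·(-1)^j·C(9,8-j)·(-2)^(8-j) for j from 0 to 6.
= 2304 + 27648 + 80640 + 80640 + 30240 + 4032 + 144 = 225648.

225648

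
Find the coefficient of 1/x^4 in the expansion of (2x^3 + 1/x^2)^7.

General term: C(7,j)·(2x^3)^j·(1/x^2)^(7-j), with x-exponent 3j − 2(7−j) = 5j − 14.
Set 5j − 14 = -4: j = 2.
C(7,2) = 21; 2^2 = 4; 1^5 = 1.
Coefficient = 21 · 4 · 1 = 84.

84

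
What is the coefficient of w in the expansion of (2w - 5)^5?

The general term is C(5,j)·(2w)^j·(-5)^(5-j); the w^1 term has j = 1.
C(5,1) = 5.
Coefficient = C(5,1) · 2^1 · (-5)^4 = 5 · 2 · 625 = 6250.

6250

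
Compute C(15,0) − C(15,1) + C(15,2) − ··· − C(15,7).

The partial alternating sum Σ_{k=0}^{7} (−1)^k C(15,k) = (−1)^7 C(14,7) = -3432.

-3432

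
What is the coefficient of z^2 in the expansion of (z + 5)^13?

3808593750

The general term is C(13,j)·(z)^j·(5)^(13-j); the z^2 term has j = 2.
C(13,2) = 78.
Coefficient = C(13,2) · 5^11 = 78 · 48828125 = 3808593750.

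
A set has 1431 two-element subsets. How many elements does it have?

54

n(n−1)/2 = 1431 ⇒ n(n−1) = 2862. Since 54·53 = 2862, n = 54.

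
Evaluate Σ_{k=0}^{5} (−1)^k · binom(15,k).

-2002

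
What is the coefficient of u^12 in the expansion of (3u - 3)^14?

The general term is C(14,j)·(3u)^j·(-3)^(14-j); the u^12 term has j = 12.
C(14,12) = 91.
Coefficient = C(14,12) · 3^12 · (-3)^2 = 91 · 531441 · 9 = 435250179.

435250179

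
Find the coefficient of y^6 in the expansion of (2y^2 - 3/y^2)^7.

6048

General term: C(7,j)·(2y^2)^j·(-3/y^2)^(7-j), with y-exponent 2j − 2(7−j) = 4j − 14.
Set 4j − 14 = 6: j = 5.
C(7,5) = 21; 2^5 = 32; (-3)^2 = 9.
Coefficient = 21 · 32 · 9 = 6048.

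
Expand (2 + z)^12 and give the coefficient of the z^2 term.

67584

The general term is C(12,j)·(2)^j·(z)^(12-j); the z^2 term has j = 10.
C(12,10) = 66.
Coefficient = C(12,10) · 2^10 = 66 · 1024 = 67584.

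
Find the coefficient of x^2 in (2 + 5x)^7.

16800

The general term is C(7,j)·(2)^j·(5x)^(7-j); the x^2 term has j = 5.
C(7,5) = 21.
Coefficient = C(7,5) · 2^5 · 5^2 = 21 · 32 · 25 = 16800.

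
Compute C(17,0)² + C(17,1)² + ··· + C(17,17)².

By Vandermonde's identity, Σ C(17,j)² = C(34,17) = 2333606220.

2333606220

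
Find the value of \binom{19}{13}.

C(19,13) = C(19,6) by symmetry.
C(19,6) = (19·18·17·16·15·14) / 6! = 19535040 / 720 = 27132.

27132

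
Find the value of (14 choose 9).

2002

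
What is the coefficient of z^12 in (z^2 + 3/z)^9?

324

General term: C(9,j)·(z^2)^j·(3/z)^(9-j), with z-exponent 2j − 1(9−j) = 3j − 9.
Set 3j − 9 = 12: j = 7.
C(9,7) = 36; 1^7 = 1; 3^2 = 9.
Coefficient = 36 · 1 · 9 = 324.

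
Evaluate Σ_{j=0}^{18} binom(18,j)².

9075135300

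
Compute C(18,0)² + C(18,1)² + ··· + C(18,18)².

9075135300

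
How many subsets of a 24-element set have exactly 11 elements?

Choose the 11 positions: C(24,11) = 2496144.

2496144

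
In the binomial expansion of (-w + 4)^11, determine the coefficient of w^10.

44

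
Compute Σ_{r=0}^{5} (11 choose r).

1024

1 + 11 + 55 + 165 + 330 + 462 = 1024.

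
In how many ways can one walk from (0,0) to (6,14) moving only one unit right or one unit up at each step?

38760

Each path is a sequence of 20 steps with 6 rights: C(20,6) = 38760.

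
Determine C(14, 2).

91

C(14,2) = (14·13) / 2! = 182 / 2 = 91.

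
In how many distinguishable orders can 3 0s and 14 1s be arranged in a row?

680

Choose positions for the 0s: C(17,3) = 680.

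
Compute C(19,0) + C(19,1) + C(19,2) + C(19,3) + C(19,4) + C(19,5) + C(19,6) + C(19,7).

94184

1 + 19 + 171 + 969 + 3876 + 11628 + 27132 + 50388 = 94184.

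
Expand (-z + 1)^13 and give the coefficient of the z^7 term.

-1716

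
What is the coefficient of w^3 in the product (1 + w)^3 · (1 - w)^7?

8

Coefficient of w^3 = Σ_{j} C(3,j)·1^j·C(7,3-j)·(-1)^(3-j) for j from 0 to 3.
= (-35) + 63 + (-21) + 1 = 8.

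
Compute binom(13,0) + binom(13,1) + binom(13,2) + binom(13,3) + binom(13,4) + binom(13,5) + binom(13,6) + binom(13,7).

5812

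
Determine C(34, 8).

18156204

C(34,8) = (34·33·32·31·30·29·28·27) / 8! = 732058145280 / 40320 = 18156204.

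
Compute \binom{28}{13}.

C(28,13) = (28·27·26·25·24·23·22·21·20·19·18·17·16) / 13! = 233153109116928000 / 6227020800 = 37442160.

37442160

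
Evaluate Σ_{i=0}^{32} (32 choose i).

Setting x = 1 in (1+x)^32 gives Σ C(32,i) = 2^32 = 4294967296.

4294967296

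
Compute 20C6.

38760

C(20,6) = (20·19·18·17·16·15) / 6! = 27907200 / 720 = 38760.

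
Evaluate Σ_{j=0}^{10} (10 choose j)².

184756

Σ C(10,j)² is the coefficient of x^10 in (1+x)^10(1+x)^10 = (1+x)^20, i.e. C(20,10) = 184756.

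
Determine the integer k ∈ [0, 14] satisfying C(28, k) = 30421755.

12

C(28,k) increases on 0 ≤ k ≤ 14. C(28,11) = 21474180 and C(28,12) = 30421755, so k = 12.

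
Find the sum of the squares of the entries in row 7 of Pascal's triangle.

Σ C(7,i)² is the coefficient of x^7 in (1+x)^7(1+x)^7 = (1+x)^14, i.e. C(14,7) = 3432.

3432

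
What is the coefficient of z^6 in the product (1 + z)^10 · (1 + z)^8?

18564

(1 + z)^10(1 + z)^8 = (1 + z)^18, so the coefficient of z^6 is C(18,6)·1^6 = 18564·1 = 18564.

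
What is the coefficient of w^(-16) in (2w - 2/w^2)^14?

16400384

General term: C(14,j)·(2w)^j·(-2/w^2)^(14-j), with w-exponent 1j − 2(14−j) = 3j − 28.
Set 3j − 28 = -16: j = 4.
C(14,4) = 1001; 2^4 = 16; (-2)^10 = 1024.
Coefficient = 1001 · 16 · 1024 = 16400384.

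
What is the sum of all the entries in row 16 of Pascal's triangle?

The entries of row 16 sum to 2^16 = 65536.

65536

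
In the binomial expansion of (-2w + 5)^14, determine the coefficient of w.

-34179687500

The general term is C(14,j)·(-2w)^j·(5)^(14-j); the w^1 term has j = 1.
C(14,1) = 14.
Coefficient = C(14,1) · (-2)^1 · 5^13 = 14 · (-2) · 1220703125 = -34179687500.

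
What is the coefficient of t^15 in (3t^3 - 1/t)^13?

General term: C(13,j)·(3t^3)^j·(-1/t)^(13-j), with t-exponent 3j − 1(13−j) = 4j − 13.
Set 4j − 13 = 15: j = 7.
C(13,7) = 1716; 3^7 = 2187; (-1)^6 = 1.
Coefficient = 1716 · 2187 · 1 = 3752892.

3752892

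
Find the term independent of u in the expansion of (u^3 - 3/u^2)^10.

153090

General term: C(10,j)·(u^3)^j·(-3/u^2)^(10-j), with u-exponent 3j − 2(10−j) = 5j − 20.
Set 5j − 20 = 0: j = 4.
C(10,4) = 210; 1^4 = 1; (-3)^6 = 729.
Coefficient = 210 · 1 · 729 = 153090.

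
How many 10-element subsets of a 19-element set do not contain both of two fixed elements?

68068

All 10-subsets: C(19,10) = 92378. Those containing both fixed elements: C(17,8) = 24310.
92378 − 24310 = 68068.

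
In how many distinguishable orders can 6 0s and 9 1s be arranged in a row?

Choose positions for the 0s: C(15,6) = 5005.

5005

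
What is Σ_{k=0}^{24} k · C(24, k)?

Differentiating (1+x)^24 and setting x=1: Σ k·C(24,k) = 24·2^23 = 201326592.

201326592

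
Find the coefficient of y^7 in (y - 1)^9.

The general term is C(9,j)·(y)^j·(-1)^(9-j); the y^7 term has j = 7.
C(9,7) = 36.
Coefficient = C(9,7) = 36.

36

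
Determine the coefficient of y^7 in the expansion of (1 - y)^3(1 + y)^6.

Coefficient of y^7 = Σ_{j} C(3,j)·(-1)^j·C(6,7-j)·1^(7-j) for j from 1 to 3.
= (-3) + 18 + (-15) = 0.

0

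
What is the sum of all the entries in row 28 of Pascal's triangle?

Setting x = 1 in (1+x)^28 gives Σ C(28,k) = 2^28 = 268435456.

268435456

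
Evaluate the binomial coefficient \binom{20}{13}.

C(20,13) = C(20,7) by symmetry.
C(20,7) = (20·19·18·17·16·15·14) / 7! = 390700800 / 5040 = 77520.

77520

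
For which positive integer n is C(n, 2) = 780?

40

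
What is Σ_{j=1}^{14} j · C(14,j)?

Differentiating (1+x)^14 and setting x=1: Σ j·C(14,j) = 14·2^13 = 114688.

114688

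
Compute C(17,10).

C(17,10) = C(17,7) by symmetry.
C(17,7) = (17·16·15·14·13·12·11) / 7! = 98017920 / 5040 = 19448.

19448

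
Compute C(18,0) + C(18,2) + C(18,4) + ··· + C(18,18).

131072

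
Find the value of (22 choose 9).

C(22,9) = (22·21·20·19·18·17·16·15·14) / 9! = 180503769600 / 362880 = 497420.

497420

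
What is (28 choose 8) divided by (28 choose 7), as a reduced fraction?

21/8

C(n,k+1)/C(n,k) = (n−k)/(k+1) = (28−7)/(7+1) = 21/8.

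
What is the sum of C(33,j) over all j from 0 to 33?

8589934592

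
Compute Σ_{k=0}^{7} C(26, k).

971712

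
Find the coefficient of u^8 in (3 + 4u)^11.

291962880

The general term is C(11,j)·(3)^j·(4u)^(11-j); the u^8 term has j = 3.
C(11,3) = 165.
Coefficient = C(11,3) · 3^3 · 4^8 = 165 · 27 · 65536 = 291962880.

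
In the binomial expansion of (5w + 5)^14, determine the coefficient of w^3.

2221679687500

The general term is C(14,j)·(5w)^j·(5)^(14-j); the w^3 term has j = 3.
C(14,3) = 364.
Coefficient = C(14,3) · 5^3 · 5^11 = 364 · 125 · 48828125 = 2221679687500.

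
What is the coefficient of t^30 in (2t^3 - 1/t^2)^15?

General term: C(15,j)·(2t^3)^j·(-1/t^2)^(15-j), with t-exponent 3j − 2(15−j) = 5j − 30.
Set 5j − 30 = 30: j = 12.
C(15,12) = 455; 2^12 = 4096; (-1)^3 = -1.
Coefficient = 455 · 4096 · (-1) = -1863680.

-1863680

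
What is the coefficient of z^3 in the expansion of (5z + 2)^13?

The general term is C(13,j)·(5z)^j·(2)^(13-j); the z^3 term has j = 3.
C(13,3) = 286.
Coefficient = C(13,3) · 5^3 · 2^10 = 286 · 125 · 1024 = 36608000.

36608000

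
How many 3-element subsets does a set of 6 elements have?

C(6,3) = (6·5·4) / 3! = 120 / 6 = 20.

20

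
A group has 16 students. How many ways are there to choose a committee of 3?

This is C(16,3) = 560.

560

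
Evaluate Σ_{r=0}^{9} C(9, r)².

By Vandermonde's identity, Σ C(9,r)² = C(18,9) = 48620.

48620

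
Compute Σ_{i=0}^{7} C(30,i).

1 + 30 + 435 + 4060 + 27405 + 142506 + 593775 + 2035800 = 2804012.

2804012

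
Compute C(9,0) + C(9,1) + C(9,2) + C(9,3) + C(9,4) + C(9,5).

1 + 9 + 36 + 84 + 126 + 126 = 382.

382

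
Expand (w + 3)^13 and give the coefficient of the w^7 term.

The general term is C(13,j)·(w)^j·(3)^(13-j); the w^7 term has j = 7.
C(13,7) = 1716.
Coefficient = C(13,7) · 3^6 = 1716 · 729 = 1250964.

1250964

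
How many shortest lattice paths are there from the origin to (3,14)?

Each path is a sequence of 17 steps with 3 rights: C(17,3) = 680.

680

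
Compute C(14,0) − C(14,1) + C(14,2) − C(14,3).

The partial alternating sum Σ_{k=0}^{3} (−1)^k C(14,k) = (−1)^3 C(13,3) = -286.

-286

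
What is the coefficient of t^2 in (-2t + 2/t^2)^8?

7168

General term: C(8,j)·(-2t)^j·(2/t^2)^(8-j), with t-exponent 1j − 2(8−j) = 3j − 16.
Set 3j − 16 = 2: j = 6.
C(8,6) = 28; (-2)^6 = 64; 2^2 = 4.
Coefficient = 28 · 64 · 4 = 7168.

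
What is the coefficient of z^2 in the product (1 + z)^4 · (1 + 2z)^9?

222

Coefficient of z^2 = Σ_{j} C(4,j)·1^j·C(9,2-j)·2^(2-j) for j from 0 to 2.
= 144 + 72 + 6 = 222.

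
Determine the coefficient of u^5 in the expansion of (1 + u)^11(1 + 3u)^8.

209100

Coefficient of u^5 = Σ_{j} C(11,j)·1^j·C(8,5-j)·3^(5-j) for j from 0 to 5.
= 13608 + 62370 + 83160 + 41580 + 7920 + 462 = 209100.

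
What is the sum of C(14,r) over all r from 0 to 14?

Setting x = 1 in (1+x)^14 gives Σ C(14,r) = 2^14 = 16384.

16384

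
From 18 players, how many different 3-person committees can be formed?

816

This is C(18,3) = 816.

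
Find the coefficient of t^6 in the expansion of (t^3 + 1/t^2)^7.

35

General term: C(7,j)·(t^3)^j·(1/t^2)^(7-j), with t-exponent 3j − 2(7−j) = 5j − 14.
Set 5j − 14 = 6: j = 4.
C(7,4) = 35; 1^4 = 1; 1^3 = 1.
Coefficient = 35 · 1 · 1 = 35.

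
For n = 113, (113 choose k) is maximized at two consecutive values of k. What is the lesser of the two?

For odd n = 113, C(113,k) peaks at k = (n−1)/2 and (n+1)/2; the lesser is 56.

56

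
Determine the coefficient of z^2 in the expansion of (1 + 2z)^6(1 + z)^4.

114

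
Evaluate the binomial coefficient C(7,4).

35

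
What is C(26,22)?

C(26,22) = C(26,4) by symmetry.
C(26,4) = (26·25·24·23) / 4! = 358800 / 24 = 14950.

14950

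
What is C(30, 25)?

C(30,25) = C(30,5) by symmetry.
C(30,5) = (30·29·28·27·26) / 5! = 17100720 / 120 = 142506.

142506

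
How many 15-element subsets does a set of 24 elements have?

1307504

C(24,15) = C(24,9) by symmetry.
C(24,9) = (24·23·22·21·20·19·18·17·16) / 9! = 474467051520 / 362880 = 1307504.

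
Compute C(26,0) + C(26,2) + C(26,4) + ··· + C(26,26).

Half of (1+1)^26 + (1−1)^26 gives the even-index sum: 2^25 = 33554432.

33554432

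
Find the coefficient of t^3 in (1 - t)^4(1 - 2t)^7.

-704

Coefficient of t^3 = Σ_{j} C(4,j)·(-1)^j·C(7,3-j)·(-2)^(3-j) for j from 0 to 3.
= (-280) + (-336) + (-84) + (-4) = -704.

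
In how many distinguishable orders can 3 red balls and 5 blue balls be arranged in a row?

Choose positions for the red balls: C(8,3) = 56.

56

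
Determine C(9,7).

36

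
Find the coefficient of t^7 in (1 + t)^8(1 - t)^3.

22

Coefficient of t^7 = Σ_{j} C(8,j)·1^j·C(3,7-j)·(-1)^(7-j) for j from 4 to 7.
= (-70) + 168 + (-84) + 8 = 22.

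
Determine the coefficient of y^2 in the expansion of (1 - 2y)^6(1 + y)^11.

-17

Coefficient of y^2 = Σ_{j} C(6,j)·(-2)^j·C(11,2-j)·1^(2-j) for j from 0 to 2.
= 55 + (-132) + 60 = -17.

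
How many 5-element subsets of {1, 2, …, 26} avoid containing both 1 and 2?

63756

All 5-subsets: C(26,5) = 65780. Those containing both fixed elements: C(24,3) = 2024.
65780 − 2024 = 63756.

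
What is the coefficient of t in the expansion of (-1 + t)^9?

9

The general term is C(9,j)·(-1)^j·(t)^(9-j); the t^1 term has j = 8.
C(9,8) = 9.
Coefficient = C(9,8) = 9.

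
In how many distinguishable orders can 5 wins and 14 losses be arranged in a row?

Choose positions for the wins: C(19,5) = 11628.

11628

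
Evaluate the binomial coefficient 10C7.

120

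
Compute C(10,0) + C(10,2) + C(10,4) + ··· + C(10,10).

512

Even-j terms of row 10 sum to 2^9 = 512.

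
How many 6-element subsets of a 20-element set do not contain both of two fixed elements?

35700

All 6-subsets: C(20,6) = 38760. Those containing both fixed elements: C(18,4) = 3060.
38760 − 3060 = 35700.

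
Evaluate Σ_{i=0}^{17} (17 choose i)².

By Vandermonde's identity, Σ C(17,i)² = C(34,17) = 2333606220.

2333606220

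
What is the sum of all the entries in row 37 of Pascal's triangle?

137438953472

Setting x = 1 in (1+x)^37 gives Σ C(37,k) = 2^37 = 137438953472.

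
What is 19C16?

C(19,16) = C(19,3) by symmetry.
C(19,3) = (19·18·17) / 3! = 5814 / 6 = 969.

969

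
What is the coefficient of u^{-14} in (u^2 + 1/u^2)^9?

General term: C(9,j)·(u^2)^j·(1/u^2)^(9-j), with u-exponent 2j − 2(9−j) = 4j − 18.
Set 4j − 18 = -14: j = 1.
C(9,1) = 9; 1^1 = 1; 1^8 = 1.
Coefficient = 9 · 1 · 1 = 9.

9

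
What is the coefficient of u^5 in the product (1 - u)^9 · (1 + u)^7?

Coefficient of u^5 = Σ_{j} C(9,j)·(-1)^j·C(7,5-j)·1^(5-j) for j from 0 to 5.
= 21 + (-315) + 1260 + (-1764) + 882 + (-126) = -42.

-42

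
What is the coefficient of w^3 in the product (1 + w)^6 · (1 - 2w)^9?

-58

Coefficient of w^3 = Σ_{j} C(6,j)·1^j·C(9,3-j)·(-2)^(3-j) for j from 0 to 3.
= (-672) + 864 + (-270) + 20 = -58.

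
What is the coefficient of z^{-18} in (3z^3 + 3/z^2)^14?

General term: C(14,j)·(3z^3)^j·(3/z^2)^(14-j), with z-exponent 3j − 2(14−j) = 5j − 28.
Set 5j − 28 = -18: j = 2.
C(14,2) = 91; 3^2 = 9; 3^12 = 531441.
Coefficient = 91 · 9 · 531441 = 435250179.

435250179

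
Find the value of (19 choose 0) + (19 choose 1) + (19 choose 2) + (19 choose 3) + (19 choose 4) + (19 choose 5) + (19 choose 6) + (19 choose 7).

1 + 19 + 171 + 969 + 3876 + 11628 + 27132 + 50388 = 94184.

94184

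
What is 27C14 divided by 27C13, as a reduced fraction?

1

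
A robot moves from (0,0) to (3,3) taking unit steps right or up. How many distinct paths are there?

20

Each path is a sequence of 6 steps with 3 rights: C(6,3) = 20.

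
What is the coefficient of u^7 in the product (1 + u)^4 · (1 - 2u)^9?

96

Coefficient of u^7 = Σ_{j} C(4,j)·1^j·C(9,7-j)·(-2)^(7-j) for j from 0 to 4.
= (-4608) + 21504 + (-24192) + 8064 + (-672) = 96.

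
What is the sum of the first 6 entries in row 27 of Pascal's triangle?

101584

1 + 27 + 351 + 2925 + 17550 + 80730 = 101584.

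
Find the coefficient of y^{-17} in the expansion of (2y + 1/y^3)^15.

823680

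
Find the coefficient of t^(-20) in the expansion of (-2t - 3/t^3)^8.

34992

General term: C(8,j)·(-2t)^j·(-3/t^3)^(8-j), with t-exponent 1j − 3(8−j) = 4j − 24.
Set 4j − 24 = -20: j = 1.
C(8,1) = 8; (-2)^1 = -2; (-3)^7 = -2187.
Coefficient = 8 · (-2) · (-2187) = 34992.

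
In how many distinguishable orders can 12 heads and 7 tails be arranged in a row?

Choose positions for the heads: C(19,12) = 50388.

50388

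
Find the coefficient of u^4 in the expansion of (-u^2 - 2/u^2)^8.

General term: C(8,j)·(-u^2)^j·(-2/u^2)^(8-j), with u-exponent 2j − 2(8−j) = 4j − 16.
Set 4j − 16 = 4: j = 5.
C(8,5) = 56; (-1)^5 = -1; (-2)^3 = -8.
Coefficient = 56 · (-1) · (-8) = 448.

448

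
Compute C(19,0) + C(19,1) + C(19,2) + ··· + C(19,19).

Setting x = 1 in (1+x)^19 gives Σ C(19,r) = 2^19 = 524288.

524288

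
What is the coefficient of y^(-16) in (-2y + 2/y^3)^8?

General term: C(8,j)·(-2y)^j·(2/y^3)^(8-j), with y-exponent 1j − 3(8−j) = 4j − 24.
Set 4j − 24 = -16: j = 2.
C(8,2) = 28; (-2)^2 = 4; 2^6 = 64.
Coefficient = 28 · 4 · 64 = 7168.

7168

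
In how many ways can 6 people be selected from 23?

This is C(23,6) = 100947.

100947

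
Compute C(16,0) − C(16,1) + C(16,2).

105

The partial alternating sum Σ_{k=0}^{2} (−1)^k C(16,k) = (−1)^2 C(15,2) = 105.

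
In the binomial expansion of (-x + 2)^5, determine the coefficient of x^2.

The general term is C(5,j)·(-x)^j·(2)^(5-j); the x^2 term has j = 2.
C(5,2) = 10.
Coefficient = C(5,2) · 2^3 = 10 · 8 = 80.

80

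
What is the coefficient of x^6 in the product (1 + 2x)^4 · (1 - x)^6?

-87

Coefficient of x^6 = Σ_{j} C(4,j)·2^j·C(6,6-j)·(-1)^(6-j) for j from 0 to 4.
= 1 + (-48) + 360 + (-640) + 240 = -87.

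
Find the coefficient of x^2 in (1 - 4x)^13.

The general term is C(13,j)·(1)^j·(-4x)^(13-j); the x^2 term has j = 11.
C(13,11) = 78.
Coefficient = C(13,11) · (-4)^2 = 78 · 16 = 1248.

1248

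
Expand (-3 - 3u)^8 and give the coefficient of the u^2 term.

183708

The general term is C(8,j)·(-3)^j·(-3u)^(8-j); the u^2 term has j = 6.
C(8,6) = 28.
Coefficient = C(8,6) · (-3)^6 · (-3)^2 = 28 · 729 · 9 = 183708.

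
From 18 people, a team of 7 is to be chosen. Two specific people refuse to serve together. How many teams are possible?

27456

All 7-subsets: C(18,7) = 31824. Those containing both fixed elements: C(16,5) = 4368.
31824 − 4368 = 27456.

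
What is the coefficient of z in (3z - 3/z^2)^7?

45927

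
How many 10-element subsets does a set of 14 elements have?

C(14,10) = C(14,4) by symmetry.
C(14,4) = (14·13·12·11) / 4! = 24024 / 24 = 1001.

1001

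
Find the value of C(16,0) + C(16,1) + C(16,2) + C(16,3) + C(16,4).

1 + 16 + 120 + 560 + 1820 = 2517.

2517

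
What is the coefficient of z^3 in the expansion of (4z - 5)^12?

The general term is C(12,j)·(4z)^j·(-5)^(12-j); the z^3 term has j = 3.
C(12,3) = 220.
Coefficient = C(12,3) · 4^3 · (-5)^9 = 220 · 64 · (-1953125) = -27500000000.

-27500000000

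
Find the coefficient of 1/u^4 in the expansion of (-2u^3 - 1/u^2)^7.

General term: C(7,j)·(-2u^3)^j·(-1/u^2)^(7-j), with u-exponent 3j − 2(7−j) = 5j − 14.
Set 5j − 14 = -4: j = 2.
C(7,2) = 21; (-2)^2 = 4; (-1)^5 = -1.
Coefficient = 21 · 4 · (-1) = -84.

-84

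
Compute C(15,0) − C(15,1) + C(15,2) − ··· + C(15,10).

1001

The partial alternating sum Σ_{k=0}^{10} (−1)^k C(15,k) = (−1)^10 C(14,10) = 1001.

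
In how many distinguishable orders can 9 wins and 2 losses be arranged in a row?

55

Choose positions for the wins: C(11,9) = 55.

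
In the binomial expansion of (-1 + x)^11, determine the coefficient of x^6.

The general term is C(11,j)·(-1)^j·(x)^(11-j); the x^6 term has j = 5.
C(11,5) = 462.
Coefficient = C(11,5) · (-1)^5 = 462 · (-1) = -462.

-462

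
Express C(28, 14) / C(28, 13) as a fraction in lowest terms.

C(n,k+1)/C(n,k) = (n−k)/(k+1) = (28−13)/(13+1) = 15/14.

15/14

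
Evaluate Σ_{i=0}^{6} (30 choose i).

1 + 30 + 435 + 4060 + 27405 + 142506 + 593775 = 768212.

768212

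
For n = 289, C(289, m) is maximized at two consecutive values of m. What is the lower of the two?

For odd n = 289, C(289,m) peaks at m = (n−1)/2 and (n+1)/2; the lower is 144.

144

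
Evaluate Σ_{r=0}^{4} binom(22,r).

1 + 22 + 231 + 1540 + 7315 = 9109.

9109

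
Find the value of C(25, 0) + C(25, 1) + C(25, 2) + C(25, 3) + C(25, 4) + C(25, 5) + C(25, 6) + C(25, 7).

726206

1 + 25 + 300 + 2300 + 12650 + 53130 + 177100 + 480700 = 726206.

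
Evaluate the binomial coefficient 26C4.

14950

C(26,4) = (26·25·24·23) / 4! = 358800 / 24 = 14950.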